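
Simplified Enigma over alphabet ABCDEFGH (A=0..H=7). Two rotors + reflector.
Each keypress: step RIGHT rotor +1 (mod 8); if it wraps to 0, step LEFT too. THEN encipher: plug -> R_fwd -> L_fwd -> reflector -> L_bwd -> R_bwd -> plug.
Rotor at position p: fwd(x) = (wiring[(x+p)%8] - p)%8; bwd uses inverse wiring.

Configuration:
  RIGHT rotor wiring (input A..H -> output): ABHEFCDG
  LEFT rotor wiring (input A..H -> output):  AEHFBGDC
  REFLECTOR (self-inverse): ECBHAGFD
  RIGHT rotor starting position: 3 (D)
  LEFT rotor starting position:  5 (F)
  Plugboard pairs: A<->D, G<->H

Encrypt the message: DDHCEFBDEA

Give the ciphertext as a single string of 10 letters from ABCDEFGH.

Char 1 ('D'): step: R->4, L=5; D->plug->A->R->B->L->G->refl->F->L'->C->R'->D->plug->A
Char 2 ('D'): step: R->5, L=5; D->plug->A->R->F->L->C->refl->B->L'->A->R'->H->plug->G
Char 3 ('H'): step: R->6, L=5; H->plug->G->R->H->L->E->refl->A->L'->G->R'->F->plug->F
Char 4 ('C'): step: R->7, L=5; C->plug->C->R->C->L->F->refl->G->L'->B->R'->B->plug->B
Char 5 ('E'): step: R->0, L->6 (L advanced); E->plug->E->R->F->L->H->refl->D->L'->G->R'->H->plug->G
Char 6 ('F'): step: R->1, L=6; F->plug->F->R->C->L->C->refl->B->L'->E->R'->D->plug->A
Char 7 ('B'): step: R->2, L=6; B->plug->B->R->C->L->C->refl->B->L'->E->R'->F->plug->F
Char 8 ('D'): step: R->3, L=6; D->plug->A->R->B->L->E->refl->A->L'->H->R'->C->plug->C
Char 9 ('E'): step: R->4, L=6; E->plug->E->R->E->L->B->refl->C->L'->C->R'->D->plug->A
Char 10 ('A'): step: R->5, L=6; A->plug->D->R->D->L->G->refl->F->L'->A->R'->H->plug->G

Answer: AGFBGAFCAG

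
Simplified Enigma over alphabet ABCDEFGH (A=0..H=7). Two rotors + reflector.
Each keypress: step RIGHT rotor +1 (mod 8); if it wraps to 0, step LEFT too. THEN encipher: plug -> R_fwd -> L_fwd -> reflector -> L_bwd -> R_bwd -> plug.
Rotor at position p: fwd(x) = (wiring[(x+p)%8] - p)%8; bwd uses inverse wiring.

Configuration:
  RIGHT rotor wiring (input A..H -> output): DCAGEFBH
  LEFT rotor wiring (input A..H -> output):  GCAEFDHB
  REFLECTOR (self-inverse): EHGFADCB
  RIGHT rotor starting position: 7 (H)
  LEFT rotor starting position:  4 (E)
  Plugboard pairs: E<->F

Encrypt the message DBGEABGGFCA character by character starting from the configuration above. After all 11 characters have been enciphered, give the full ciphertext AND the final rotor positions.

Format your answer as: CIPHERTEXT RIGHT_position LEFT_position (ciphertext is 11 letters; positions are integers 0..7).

Char 1 ('D'): step: R->0, L->5 (L advanced); D->plug->D->R->G->L->H->refl->B->L'->D->R'->A->plug->A
Char 2 ('B'): step: R->1, L=5; B->plug->B->R->H->L->A->refl->E->L'->C->R'->H->plug->H
Char 3 ('G'): step: R->2, L=5; G->plug->G->R->B->L->C->refl->G->L'->A->R'->H->plug->H
Char 4 ('E'): step: R->3, L=5; E->plug->F->R->A->L->G->refl->C->L'->B->R'->B->plug->B
Char 5 ('A'): step: R->4, L=5; A->plug->A->R->A->L->G->refl->C->L'->B->R'->B->plug->B
Char 6 ('B'): step: R->5, L=5; B->plug->B->R->E->L->F->refl->D->L'->F->R'->E->plug->F
Char 7 ('G'): step: R->6, L=5; G->plug->G->R->G->L->H->refl->B->L'->D->R'->A->plug->A
Char 8 ('G'): step: R->7, L=5; G->plug->G->R->G->L->H->refl->B->L'->D->R'->C->plug->C
Char 9 ('F'): step: R->0, L->6 (L advanced); F->plug->E->R->E->L->C->refl->G->L'->F->R'->F->plug->E
Char 10 ('C'): step: R->1, L=6; C->plug->C->R->F->L->G->refl->C->L'->E->R'->E->plug->F
Char 11 ('A'): step: R->2, L=6; A->plug->A->R->G->L->H->refl->B->L'->A->R'->H->plug->H
Final: ciphertext=AHHBBFACEFH, RIGHT=2, LEFT=6

Answer: AHHBBFACEFH 2 6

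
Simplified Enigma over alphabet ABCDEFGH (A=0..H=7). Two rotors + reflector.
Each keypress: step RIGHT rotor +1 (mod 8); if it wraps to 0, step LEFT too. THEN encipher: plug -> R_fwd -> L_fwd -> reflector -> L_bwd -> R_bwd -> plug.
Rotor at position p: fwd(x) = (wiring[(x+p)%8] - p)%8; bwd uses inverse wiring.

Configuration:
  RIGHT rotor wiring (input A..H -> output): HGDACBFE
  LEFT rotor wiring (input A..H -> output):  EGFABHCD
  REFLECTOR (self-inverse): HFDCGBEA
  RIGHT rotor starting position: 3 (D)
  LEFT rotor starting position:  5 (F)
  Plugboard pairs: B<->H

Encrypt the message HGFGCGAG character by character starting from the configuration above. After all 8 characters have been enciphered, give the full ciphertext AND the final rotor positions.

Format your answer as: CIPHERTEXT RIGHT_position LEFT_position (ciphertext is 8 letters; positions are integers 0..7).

Answer: EBACBFDF 3 6

Derivation:
Char 1 ('H'): step: R->4, L=5; H->plug->B->R->F->L->A->refl->H->L'->D->R'->E->plug->E
Char 2 ('G'): step: R->5, L=5; G->plug->G->R->D->L->H->refl->A->L'->F->R'->H->plug->B
Char 3 ('F'): step: R->6, L=5; F->plug->F->R->C->L->G->refl->E->L'->H->R'->A->plug->A
Char 4 ('G'): step: R->7, L=5; G->plug->G->R->C->L->G->refl->E->L'->H->R'->C->plug->C
Char 5 ('C'): step: R->0, L->6 (L advanced); C->plug->C->R->D->L->A->refl->H->L'->E->R'->H->plug->B
Char 6 ('G'): step: R->1, L=6; G->plug->G->R->D->L->A->refl->H->L'->E->R'->F->plug->F
Char 7 ('A'): step: R->2, L=6; A->plug->A->R->B->L->F->refl->B->L'->H->R'->D->plug->D
Char 8 ('G'): step: R->3, L=6; G->plug->G->R->D->L->A->refl->H->L'->E->R'->F->plug->F
Final: ciphertext=EBACBFDF, RIGHT=3, LEFT=6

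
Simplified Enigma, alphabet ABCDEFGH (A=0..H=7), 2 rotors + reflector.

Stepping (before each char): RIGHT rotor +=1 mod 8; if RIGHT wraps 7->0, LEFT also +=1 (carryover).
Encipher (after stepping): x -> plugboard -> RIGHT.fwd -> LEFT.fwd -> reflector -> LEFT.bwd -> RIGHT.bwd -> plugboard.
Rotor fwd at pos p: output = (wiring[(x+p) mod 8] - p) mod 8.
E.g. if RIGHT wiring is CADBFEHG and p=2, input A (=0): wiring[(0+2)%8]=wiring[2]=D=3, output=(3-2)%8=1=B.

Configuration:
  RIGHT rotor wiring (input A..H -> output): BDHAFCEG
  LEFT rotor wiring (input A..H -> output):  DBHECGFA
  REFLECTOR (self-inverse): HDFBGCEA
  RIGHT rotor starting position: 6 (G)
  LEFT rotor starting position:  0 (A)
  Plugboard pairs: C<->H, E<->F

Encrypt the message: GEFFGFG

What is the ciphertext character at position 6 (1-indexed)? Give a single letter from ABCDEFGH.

Char 1 ('G'): step: R->7, L=0; G->plug->G->R->D->L->E->refl->G->L'->F->R'->H->plug->C
Char 2 ('E'): step: R->0, L->1 (L advanced); E->plug->F->R->C->L->D->refl->B->L'->D->R'->B->plug->B
Char 3 ('F'): step: R->1, L=1; F->plug->E->R->B->L->G->refl->E->L'->F->R'->G->plug->G
Char 4 ('F'): step: R->2, L=1; F->plug->E->R->C->L->D->refl->B->L'->D->R'->C->plug->H
Char 5 ('G'): step: R->3, L=1; G->plug->G->R->A->L->A->refl->H->L'->G->R'->F->plug->E
Char 6 ('F'): step: R->4, L=1; F->plug->E->R->F->L->E->refl->G->L'->B->R'->A->plug->A

A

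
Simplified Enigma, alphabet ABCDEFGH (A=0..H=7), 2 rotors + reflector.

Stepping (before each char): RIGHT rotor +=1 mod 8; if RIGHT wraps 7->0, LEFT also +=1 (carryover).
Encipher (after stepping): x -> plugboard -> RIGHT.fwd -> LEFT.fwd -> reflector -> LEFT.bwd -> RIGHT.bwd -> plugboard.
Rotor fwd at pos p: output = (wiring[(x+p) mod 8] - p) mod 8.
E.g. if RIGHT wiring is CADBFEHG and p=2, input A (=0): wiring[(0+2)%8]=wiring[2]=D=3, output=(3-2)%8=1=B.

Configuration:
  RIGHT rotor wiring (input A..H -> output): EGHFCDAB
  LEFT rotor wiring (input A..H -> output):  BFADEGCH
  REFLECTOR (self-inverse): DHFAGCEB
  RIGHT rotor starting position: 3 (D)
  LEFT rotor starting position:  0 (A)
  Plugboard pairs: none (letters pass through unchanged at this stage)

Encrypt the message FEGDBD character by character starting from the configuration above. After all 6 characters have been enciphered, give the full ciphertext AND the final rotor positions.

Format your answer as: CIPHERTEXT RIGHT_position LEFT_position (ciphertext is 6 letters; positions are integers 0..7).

Char 1 ('F'): step: R->4, L=0; F->plug->F->R->C->L->A->refl->D->L'->D->R'->G->plug->G
Char 2 ('E'): step: R->5, L=0; E->plug->E->R->B->L->F->refl->C->L'->G->R'->A->plug->A
Char 3 ('G'): step: R->6, L=0; G->plug->G->R->E->L->E->refl->G->L'->F->R'->H->plug->H
Char 4 ('D'): step: R->7, L=0; D->plug->D->R->A->L->B->refl->H->L'->H->R'->C->plug->C
Char 5 ('B'): step: R->0, L->1 (L advanced); B->plug->B->R->G->L->G->refl->E->L'->A->R'->G->plug->G
Char 6 ('D'): step: R->1, L=1; D->plug->D->R->B->L->H->refl->B->L'->F->R'->A->plug->A
Final: ciphertext=GAHCGA, RIGHT=1, LEFT=1

Answer: GAHCGA 1 1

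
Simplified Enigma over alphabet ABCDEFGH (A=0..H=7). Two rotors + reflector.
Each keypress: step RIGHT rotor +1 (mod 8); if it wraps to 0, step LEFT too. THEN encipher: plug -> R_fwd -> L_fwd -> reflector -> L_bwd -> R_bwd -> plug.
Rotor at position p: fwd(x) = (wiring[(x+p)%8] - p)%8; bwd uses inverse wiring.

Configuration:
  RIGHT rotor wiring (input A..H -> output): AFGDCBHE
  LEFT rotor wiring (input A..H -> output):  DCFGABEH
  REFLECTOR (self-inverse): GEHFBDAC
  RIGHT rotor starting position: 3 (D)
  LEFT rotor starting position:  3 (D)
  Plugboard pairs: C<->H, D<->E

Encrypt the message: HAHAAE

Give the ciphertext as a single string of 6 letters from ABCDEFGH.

Answer: DEFGHG

Derivation:
Char 1 ('H'): step: R->4, L=3; H->plug->C->R->D->L->B->refl->E->L'->E->R'->E->plug->D
Char 2 ('A'): step: R->5, L=3; A->plug->A->R->E->L->E->refl->B->L'->D->R'->D->plug->E
Char 3 ('H'): step: R->6, L=3; H->plug->C->R->C->L->G->refl->A->L'->F->R'->F->plug->F
Char 4 ('A'): step: R->7, L=3; A->plug->A->R->F->L->A->refl->G->L'->C->R'->G->plug->G
Char 5 ('A'): step: R->0, L->4 (L advanced); A->plug->A->R->A->L->E->refl->B->L'->G->R'->C->plug->H
Char 6 ('E'): step: R->1, L=4; E->plug->D->R->B->L->F->refl->D->L'->D->R'->G->plug->G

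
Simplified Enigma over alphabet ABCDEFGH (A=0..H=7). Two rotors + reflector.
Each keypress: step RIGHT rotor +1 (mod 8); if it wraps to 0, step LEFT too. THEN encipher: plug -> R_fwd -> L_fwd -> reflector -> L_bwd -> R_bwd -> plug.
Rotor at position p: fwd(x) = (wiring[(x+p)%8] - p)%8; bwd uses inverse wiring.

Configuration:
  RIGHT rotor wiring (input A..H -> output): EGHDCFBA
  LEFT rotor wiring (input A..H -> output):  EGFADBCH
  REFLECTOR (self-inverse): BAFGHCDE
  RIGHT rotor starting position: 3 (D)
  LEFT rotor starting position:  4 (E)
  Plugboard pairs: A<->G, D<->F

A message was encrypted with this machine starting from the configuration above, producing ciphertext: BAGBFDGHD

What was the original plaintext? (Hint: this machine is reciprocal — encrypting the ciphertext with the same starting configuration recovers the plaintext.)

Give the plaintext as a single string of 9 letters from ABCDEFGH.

Answer: CBBGHHHEB

Derivation:
Char 1 ('B'): step: R->4, L=4; B->plug->B->R->B->L->F->refl->C->L'->F->R'->C->plug->C
Char 2 ('A'): step: R->5, L=4; A->plug->G->R->G->L->B->refl->A->L'->E->R'->B->plug->B
Char 3 ('G'): step: R->6, L=4; G->plug->A->R->D->L->D->refl->G->L'->C->R'->B->plug->B
Char 4 ('B'): step: R->7, L=4; B->plug->B->R->F->L->C->refl->F->L'->B->R'->A->plug->G
Char 5 ('F'): step: R->0, L->5 (L advanced); F->plug->D->R->D->L->H->refl->E->L'->A->R'->H->plug->H
Char 6 ('D'): step: R->1, L=5; D->plug->F->R->A->L->E->refl->H->L'->D->R'->H->plug->H
Char 7 ('G'): step: R->2, L=5; G->plug->A->R->F->L->A->refl->B->L'->E->R'->H->plug->H
Char 8 ('H'): step: R->3, L=5; H->plug->H->R->E->L->B->refl->A->L'->F->R'->E->plug->E
Char 9 ('D'): step: R->4, L=5; D->plug->F->R->C->L->C->refl->F->L'->B->R'->B->plug->B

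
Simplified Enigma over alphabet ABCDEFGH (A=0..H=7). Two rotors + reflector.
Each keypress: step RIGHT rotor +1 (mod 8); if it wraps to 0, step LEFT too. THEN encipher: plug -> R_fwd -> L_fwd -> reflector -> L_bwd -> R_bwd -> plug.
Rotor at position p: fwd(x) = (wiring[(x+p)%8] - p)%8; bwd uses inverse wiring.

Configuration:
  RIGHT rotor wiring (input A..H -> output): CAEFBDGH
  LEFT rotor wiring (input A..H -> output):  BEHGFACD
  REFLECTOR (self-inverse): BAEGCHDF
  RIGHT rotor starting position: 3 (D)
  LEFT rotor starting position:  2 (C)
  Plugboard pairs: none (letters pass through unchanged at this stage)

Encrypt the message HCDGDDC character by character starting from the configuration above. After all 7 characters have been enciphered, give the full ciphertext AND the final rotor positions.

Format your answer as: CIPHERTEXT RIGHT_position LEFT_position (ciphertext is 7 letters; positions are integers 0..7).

Char 1 ('H'): step: R->4, L=2; H->plug->H->R->B->L->E->refl->C->L'->H->R'->B->plug->B
Char 2 ('C'): step: R->5, L=2; C->plug->C->R->C->L->D->refl->G->L'->D->R'->E->plug->E
Char 3 ('D'): step: R->6, L=2; D->plug->D->R->C->L->D->refl->G->L'->D->R'->G->plug->G
Char 4 ('G'): step: R->7, L=2; G->plug->G->R->E->L->A->refl->B->L'->F->R'->D->plug->D
Char 5 ('D'): step: R->0, L->3 (L advanced); D->plug->D->R->F->L->G->refl->D->L'->A->R'->B->plug->B
Char 6 ('D'): step: R->1, L=3; D->plug->D->R->A->L->D->refl->G->L'->F->R'->F->plug->F
Char 7 ('C'): step: R->2, L=3; C->plug->C->R->H->L->E->refl->C->L'->B->R'->D->plug->D
Final: ciphertext=BEGDBFD, RIGHT=2, LEFT=3

Answer: BEGDBFD 2 3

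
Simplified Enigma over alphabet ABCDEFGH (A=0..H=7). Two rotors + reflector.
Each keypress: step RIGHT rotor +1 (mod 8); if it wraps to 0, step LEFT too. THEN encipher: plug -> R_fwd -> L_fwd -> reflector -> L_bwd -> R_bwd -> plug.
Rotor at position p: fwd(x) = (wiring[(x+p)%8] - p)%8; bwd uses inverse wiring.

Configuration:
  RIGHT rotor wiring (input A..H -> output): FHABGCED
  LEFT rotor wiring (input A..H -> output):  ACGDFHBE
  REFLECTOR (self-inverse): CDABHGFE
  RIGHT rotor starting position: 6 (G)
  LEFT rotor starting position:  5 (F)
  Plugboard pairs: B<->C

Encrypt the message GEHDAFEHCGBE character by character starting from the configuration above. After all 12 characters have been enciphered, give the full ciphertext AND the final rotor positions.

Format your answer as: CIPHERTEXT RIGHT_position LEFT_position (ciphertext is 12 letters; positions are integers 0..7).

Char 1 ('G'): step: R->7, L=5; G->plug->G->R->D->L->D->refl->B->L'->F->R'->H->plug->H
Char 2 ('E'): step: R->0, L->6 (L advanced); E->plug->E->R->G->L->H->refl->E->L'->D->R'->H->plug->H
Char 3 ('H'): step: R->1, L=6; H->plug->H->R->E->L->A->refl->C->L'->C->R'->G->plug->G
Char 4 ('D'): step: R->2, L=6; D->plug->D->R->A->L->D->refl->B->L'->H->R'->B->plug->C
Char 5 ('A'): step: R->3, L=6; A->plug->A->R->G->L->H->refl->E->L'->D->R'->B->plug->C
Char 6 ('F'): step: R->4, L=6; F->plug->F->R->D->L->E->refl->H->L'->G->R'->B->plug->C
Char 7 ('E'): step: R->5, L=6; E->plug->E->R->C->L->C->refl->A->L'->E->R'->G->plug->G
Char 8 ('H'): step: R->6, L=6; H->plug->H->R->E->L->A->refl->C->L'->C->R'->E->plug->E
Char 9 ('C'): step: R->7, L=6; C->plug->B->R->G->L->H->refl->E->L'->D->R'->G->plug->G
Char 10 ('G'): step: R->0, L->7 (L advanced); G->plug->G->R->E->L->E->refl->H->L'->D->R'->H->plug->H
Char 11 ('B'): step: R->1, L=7; B->plug->C->R->A->L->F->refl->G->L'->F->R'->D->plug->D
Char 12 ('E'): step: R->2, L=7; E->plug->E->R->C->L->D->refl->B->L'->B->R'->F->plug->F
Final: ciphertext=HHGCCCGEGHDF, RIGHT=2, LEFT=7

Answer: HHGCCCGEGHDF 2 7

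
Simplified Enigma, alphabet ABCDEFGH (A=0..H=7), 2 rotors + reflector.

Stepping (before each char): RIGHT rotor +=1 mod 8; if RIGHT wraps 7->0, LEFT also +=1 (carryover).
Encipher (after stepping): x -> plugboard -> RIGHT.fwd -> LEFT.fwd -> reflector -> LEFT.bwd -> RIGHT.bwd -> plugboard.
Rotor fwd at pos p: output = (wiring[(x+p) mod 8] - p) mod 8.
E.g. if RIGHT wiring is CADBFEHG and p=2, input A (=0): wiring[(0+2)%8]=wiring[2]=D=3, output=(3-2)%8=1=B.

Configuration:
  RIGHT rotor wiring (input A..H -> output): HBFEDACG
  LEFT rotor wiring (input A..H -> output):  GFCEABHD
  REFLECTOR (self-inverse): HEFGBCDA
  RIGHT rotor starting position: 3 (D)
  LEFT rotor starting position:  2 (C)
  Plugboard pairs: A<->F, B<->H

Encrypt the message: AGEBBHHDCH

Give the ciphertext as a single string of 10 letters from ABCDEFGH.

Answer: CDBHHEGAGD

Derivation:
Char 1 ('A'): step: R->4, L=2; A->plug->F->R->F->L->B->refl->E->L'->G->R'->C->plug->C
Char 2 ('G'): step: R->5, L=2; G->plug->G->R->H->L->D->refl->G->L'->C->R'->D->plug->D
Char 3 ('E'): step: R->6, L=2; E->plug->E->R->H->L->D->refl->G->L'->C->R'->H->plug->B
Char 4 ('B'): step: R->7, L=2; B->plug->H->R->D->L->H->refl->A->L'->A->R'->B->plug->H
Char 5 ('B'): step: R->0, L->3 (L advanced); B->plug->H->R->G->L->C->refl->F->L'->B->R'->B->plug->H
Char 6 ('H'): step: R->1, L=3; H->plug->B->R->E->L->A->refl->H->L'->H->R'->E->plug->E
Char 7 ('H'): step: R->2, L=3; H->plug->B->R->C->L->G->refl->D->L'->F->R'->G->plug->G
Char 8 ('D'): step: R->3, L=3; D->plug->D->R->H->L->H->refl->A->L'->E->R'->F->plug->A
Char 9 ('C'): step: R->4, L=3; C->plug->C->R->G->L->C->refl->F->L'->B->R'->G->plug->G
Char 10 ('H'): step: R->5, L=3; H->plug->B->R->F->L->D->refl->G->L'->C->R'->D->plug->D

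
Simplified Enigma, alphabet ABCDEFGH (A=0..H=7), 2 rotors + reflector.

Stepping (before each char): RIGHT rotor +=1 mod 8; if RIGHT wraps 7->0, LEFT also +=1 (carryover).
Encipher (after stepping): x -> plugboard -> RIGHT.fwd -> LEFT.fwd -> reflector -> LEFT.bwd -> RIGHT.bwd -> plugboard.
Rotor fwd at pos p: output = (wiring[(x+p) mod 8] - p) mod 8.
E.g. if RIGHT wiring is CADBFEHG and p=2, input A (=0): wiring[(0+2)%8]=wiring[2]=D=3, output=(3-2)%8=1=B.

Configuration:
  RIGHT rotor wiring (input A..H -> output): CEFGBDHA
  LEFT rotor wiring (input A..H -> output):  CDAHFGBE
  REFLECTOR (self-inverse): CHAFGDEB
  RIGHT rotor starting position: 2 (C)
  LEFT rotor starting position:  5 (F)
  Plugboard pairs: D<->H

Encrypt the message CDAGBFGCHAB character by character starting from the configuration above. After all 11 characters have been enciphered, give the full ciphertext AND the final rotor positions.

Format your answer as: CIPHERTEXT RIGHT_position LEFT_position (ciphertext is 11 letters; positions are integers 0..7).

Char 1 ('C'): step: R->3, L=5; C->plug->C->R->A->L->B->refl->H->L'->C->R'->H->plug->D
Char 2 ('D'): step: R->4, L=5; D->plug->H->R->C->L->H->refl->B->L'->A->R'->F->plug->F
Char 3 ('A'): step: R->5, L=5; A->plug->A->R->G->L->C->refl->A->L'->H->R'->E->plug->E
Char 4 ('G'): step: R->6, L=5; G->plug->G->R->D->L->F->refl->D->L'->F->R'->H->plug->D
Char 5 ('B'): step: R->7, L=5; B->plug->B->R->D->L->F->refl->D->L'->F->R'->C->plug->C
Char 6 ('F'): step: R->0, L->6 (L advanced); F->plug->F->R->D->L->F->refl->D->L'->A->R'->H->plug->D
Char 7 ('G'): step: R->1, L=6; G->plug->G->R->H->L->A->refl->C->L'->E->R'->B->plug->B
Char 8 ('C'): step: R->2, L=6; C->plug->C->R->H->L->A->refl->C->L'->E->R'->B->plug->B
Char 9 ('H'): step: R->3, L=6; H->plug->D->R->E->L->C->refl->A->L'->H->R'->F->plug->F
Char 10 ('A'): step: R->4, L=6; A->plug->A->R->F->L->B->refl->H->L'->G->R'->E->plug->E
Char 11 ('B'): step: R->5, L=6; B->plug->B->R->C->L->E->refl->G->L'->B->R'->G->plug->G
Final: ciphertext=DFEDCDBBFEG, RIGHT=5, LEFT=6

Answer: DFEDCDBBFEG 5 6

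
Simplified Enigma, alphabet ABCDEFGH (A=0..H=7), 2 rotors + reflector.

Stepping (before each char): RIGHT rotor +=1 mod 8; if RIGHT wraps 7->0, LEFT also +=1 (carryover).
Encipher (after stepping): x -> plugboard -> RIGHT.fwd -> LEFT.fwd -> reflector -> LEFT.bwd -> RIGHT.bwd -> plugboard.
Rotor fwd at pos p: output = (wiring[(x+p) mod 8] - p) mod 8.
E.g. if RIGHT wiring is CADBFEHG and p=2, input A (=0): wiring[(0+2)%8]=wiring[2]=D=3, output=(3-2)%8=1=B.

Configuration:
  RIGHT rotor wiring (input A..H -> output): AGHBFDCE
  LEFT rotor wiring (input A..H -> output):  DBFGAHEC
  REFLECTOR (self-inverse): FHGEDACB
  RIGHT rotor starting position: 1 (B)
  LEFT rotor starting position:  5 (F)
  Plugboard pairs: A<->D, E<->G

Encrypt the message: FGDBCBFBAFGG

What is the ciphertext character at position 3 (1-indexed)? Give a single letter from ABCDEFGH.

Char 1 ('F'): step: R->2, L=5; F->plug->F->R->C->L->F->refl->A->L'->F->R'->A->plug->D
Char 2 ('G'): step: R->3, L=5; G->plug->E->R->B->L->H->refl->B->L'->G->R'->A->plug->D
Char 3 ('D'): step: R->4, L=5; D->plug->A->R->B->L->H->refl->B->L'->G->R'->C->plug->C

C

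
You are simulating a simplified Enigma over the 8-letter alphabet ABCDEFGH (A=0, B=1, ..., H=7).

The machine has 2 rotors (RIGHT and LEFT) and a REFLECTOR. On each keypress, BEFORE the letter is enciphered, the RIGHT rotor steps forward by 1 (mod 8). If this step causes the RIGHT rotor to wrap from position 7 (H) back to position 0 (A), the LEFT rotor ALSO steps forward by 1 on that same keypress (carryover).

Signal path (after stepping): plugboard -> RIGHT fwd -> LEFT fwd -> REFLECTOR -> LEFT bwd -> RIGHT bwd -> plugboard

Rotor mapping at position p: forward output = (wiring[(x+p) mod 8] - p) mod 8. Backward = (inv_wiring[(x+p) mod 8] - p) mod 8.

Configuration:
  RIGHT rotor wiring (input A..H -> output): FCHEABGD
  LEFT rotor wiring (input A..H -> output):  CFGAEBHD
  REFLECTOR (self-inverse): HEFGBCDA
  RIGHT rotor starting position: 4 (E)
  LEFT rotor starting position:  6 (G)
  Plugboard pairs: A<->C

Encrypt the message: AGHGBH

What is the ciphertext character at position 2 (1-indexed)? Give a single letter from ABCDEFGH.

Char 1 ('A'): step: R->5, L=6; A->plug->C->R->G->L->G->refl->D->L'->H->R'->G->plug->G
Char 2 ('G'): step: R->6, L=6; G->plug->G->R->C->L->E->refl->B->L'->A->R'->A->plug->C

C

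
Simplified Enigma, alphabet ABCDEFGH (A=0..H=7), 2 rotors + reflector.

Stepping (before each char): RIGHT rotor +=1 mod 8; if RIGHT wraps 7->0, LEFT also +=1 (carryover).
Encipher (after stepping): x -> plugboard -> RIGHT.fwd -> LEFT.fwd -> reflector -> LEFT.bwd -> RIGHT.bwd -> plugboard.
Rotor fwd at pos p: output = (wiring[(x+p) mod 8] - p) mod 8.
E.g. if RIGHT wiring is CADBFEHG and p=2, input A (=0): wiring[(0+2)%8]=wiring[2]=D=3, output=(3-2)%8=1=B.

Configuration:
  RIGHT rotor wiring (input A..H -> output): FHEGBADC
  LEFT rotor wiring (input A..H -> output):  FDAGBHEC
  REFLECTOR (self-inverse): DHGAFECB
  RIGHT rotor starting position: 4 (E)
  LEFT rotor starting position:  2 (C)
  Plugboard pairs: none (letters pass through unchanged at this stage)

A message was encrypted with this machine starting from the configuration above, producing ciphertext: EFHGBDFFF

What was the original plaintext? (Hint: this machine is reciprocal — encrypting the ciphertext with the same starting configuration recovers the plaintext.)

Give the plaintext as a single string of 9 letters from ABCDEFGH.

Char 1 ('E'): step: R->5, L=2; E->plug->E->R->C->L->H->refl->B->L'->H->R'->F->plug->F
Char 2 ('F'): step: R->6, L=2; F->plug->F->R->A->L->G->refl->C->L'->E->R'->B->plug->B
Char 3 ('H'): step: R->7, L=2; H->plug->H->R->E->L->C->refl->G->L'->A->R'->C->plug->C
Char 4 ('G'): step: R->0, L->3 (L advanced); G->plug->G->R->D->L->B->refl->H->L'->E->R'->C->plug->C
Char 5 ('B'): step: R->1, L=3; B->plug->B->R->D->L->B->refl->H->L'->E->R'->H->plug->H
Char 6 ('D'): step: R->2, L=3; D->plug->D->R->G->L->A->refl->D->L'->A->R'->F->plug->F
Char 7 ('F'): step: R->3, L=3; F->plug->F->R->C->L->E->refl->F->L'->H->R'->E->plug->E
Char 8 ('F'): step: R->4, L=3; F->plug->F->R->D->L->B->refl->H->L'->E->R'->B->plug->B
Char 9 ('F'): step: R->5, L=3; F->plug->F->R->H->L->F->refl->E->L'->C->R'->E->plug->E

Answer: FBCCHFEBE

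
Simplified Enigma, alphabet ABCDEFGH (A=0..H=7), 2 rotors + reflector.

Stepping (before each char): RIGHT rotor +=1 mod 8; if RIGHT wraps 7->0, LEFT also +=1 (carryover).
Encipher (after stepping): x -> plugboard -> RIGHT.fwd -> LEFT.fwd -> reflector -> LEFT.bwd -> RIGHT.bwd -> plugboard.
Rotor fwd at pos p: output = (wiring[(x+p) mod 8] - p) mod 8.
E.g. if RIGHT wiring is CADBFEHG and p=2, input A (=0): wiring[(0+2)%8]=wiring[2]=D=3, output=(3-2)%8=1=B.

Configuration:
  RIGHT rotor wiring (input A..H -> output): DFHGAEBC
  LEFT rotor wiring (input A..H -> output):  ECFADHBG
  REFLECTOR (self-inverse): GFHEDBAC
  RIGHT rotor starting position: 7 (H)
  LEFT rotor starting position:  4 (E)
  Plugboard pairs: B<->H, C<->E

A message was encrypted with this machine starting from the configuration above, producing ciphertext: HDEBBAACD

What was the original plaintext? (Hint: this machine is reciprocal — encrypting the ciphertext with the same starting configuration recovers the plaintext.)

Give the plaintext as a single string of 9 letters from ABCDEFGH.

Answer: EEGGAEFGE

Derivation:
Char 1 ('H'): step: R->0, L->5 (L advanced); H->plug->B->R->F->L->A->refl->G->L'->H->R'->C->plug->E
Char 2 ('D'): step: R->1, L=5; D->plug->D->R->H->L->G->refl->A->L'->F->R'->C->plug->E
Char 3 ('E'): step: R->2, L=5; E->plug->C->R->G->L->D->refl->E->L'->B->R'->G->plug->G
Char 4 ('B'): step: R->3, L=5; B->plug->H->R->E->L->F->refl->B->L'->C->R'->G->plug->G
Char 5 ('B'): step: R->4, L=5; B->plug->H->R->C->L->B->refl->F->L'->E->R'->A->plug->A
Char 6 ('A'): step: R->5, L=5; A->plug->A->R->H->L->G->refl->A->L'->F->R'->C->plug->E
Char 7 ('A'): step: R->6, L=5; A->plug->A->R->D->L->H->refl->C->L'->A->R'->F->plug->F
Char 8 ('C'): step: R->7, L=5; C->plug->E->R->H->L->G->refl->A->L'->F->R'->G->plug->G
Char 9 ('D'): step: R->0, L->6 (L advanced); D->plug->D->R->G->L->F->refl->B->L'->H->R'->C->plug->E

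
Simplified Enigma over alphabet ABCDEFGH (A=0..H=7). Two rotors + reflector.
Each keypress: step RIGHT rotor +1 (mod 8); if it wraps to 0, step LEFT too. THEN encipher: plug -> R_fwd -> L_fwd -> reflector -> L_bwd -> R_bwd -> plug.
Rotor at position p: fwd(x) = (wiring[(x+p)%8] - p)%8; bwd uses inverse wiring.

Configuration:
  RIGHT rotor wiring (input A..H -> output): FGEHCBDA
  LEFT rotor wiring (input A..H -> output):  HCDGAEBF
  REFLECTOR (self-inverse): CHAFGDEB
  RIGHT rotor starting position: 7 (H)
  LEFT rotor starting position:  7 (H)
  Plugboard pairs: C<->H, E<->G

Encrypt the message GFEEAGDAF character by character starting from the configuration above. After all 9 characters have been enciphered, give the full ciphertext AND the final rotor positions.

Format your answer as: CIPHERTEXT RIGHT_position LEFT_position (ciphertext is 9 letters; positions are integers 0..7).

Char 1 ('G'): step: R->0, L->0 (L advanced); G->plug->E->R->C->L->D->refl->F->L'->H->R'->D->plug->D
Char 2 ('F'): step: R->1, L=0; F->plug->F->R->C->L->D->refl->F->L'->H->R'->G->plug->E
Char 3 ('E'): step: R->2, L=0; E->plug->G->R->D->L->G->refl->E->L'->F->R'->B->plug->B
Char 4 ('E'): step: R->3, L=0; E->plug->G->R->D->L->G->refl->E->L'->F->R'->E->plug->G
Char 5 ('A'): step: R->4, L=0; A->plug->A->R->G->L->B->refl->H->L'->A->R'->G->plug->E
Char 6 ('G'): step: R->5, L=0; G->plug->E->R->B->L->C->refl->A->L'->E->R'->A->plug->A
Char 7 ('D'): step: R->6, L=0; D->plug->D->R->A->L->H->refl->B->L'->G->R'->E->plug->G
Char 8 ('A'): step: R->7, L=0; A->plug->A->R->B->L->C->refl->A->L'->E->R'->H->plug->C
Char 9 ('F'): step: R->0, L->1 (L advanced); F->plug->F->R->B->L->C->refl->A->L'->F->R'->A->plug->A
Final: ciphertext=DEBGEAGCA, RIGHT=0, LEFT=1

Answer: DEBGEAGCA 0 1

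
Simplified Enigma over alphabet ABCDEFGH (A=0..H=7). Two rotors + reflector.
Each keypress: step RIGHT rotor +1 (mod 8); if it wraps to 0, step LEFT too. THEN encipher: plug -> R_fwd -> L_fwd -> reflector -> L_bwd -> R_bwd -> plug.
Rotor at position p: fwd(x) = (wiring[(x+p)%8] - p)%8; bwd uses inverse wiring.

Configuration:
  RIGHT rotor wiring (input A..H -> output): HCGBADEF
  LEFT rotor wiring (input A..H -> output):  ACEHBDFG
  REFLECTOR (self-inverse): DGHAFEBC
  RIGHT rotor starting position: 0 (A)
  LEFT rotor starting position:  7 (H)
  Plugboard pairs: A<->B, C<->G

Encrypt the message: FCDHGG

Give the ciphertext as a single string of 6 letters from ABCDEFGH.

Answer: HHCGEA

Derivation:
Char 1 ('F'): step: R->1, L=7; F->plug->F->R->D->L->F->refl->E->L'->G->R'->H->plug->H
Char 2 ('C'): step: R->2, L=7; C->plug->G->R->F->L->C->refl->H->L'->A->R'->H->plug->H
Char 3 ('D'): step: R->3, L=7; D->plug->D->R->B->L->B->refl->G->L'->H->R'->G->plug->C
Char 4 ('H'): step: R->4, L=7; H->plug->H->R->F->L->C->refl->H->L'->A->R'->C->plug->G
Char 5 ('G'): step: R->5, L=7; G->plug->C->R->A->L->H->refl->C->L'->F->R'->E->plug->E
Char 6 ('G'): step: R->6, L=7; G->plug->C->R->B->L->B->refl->G->L'->H->R'->B->plug->A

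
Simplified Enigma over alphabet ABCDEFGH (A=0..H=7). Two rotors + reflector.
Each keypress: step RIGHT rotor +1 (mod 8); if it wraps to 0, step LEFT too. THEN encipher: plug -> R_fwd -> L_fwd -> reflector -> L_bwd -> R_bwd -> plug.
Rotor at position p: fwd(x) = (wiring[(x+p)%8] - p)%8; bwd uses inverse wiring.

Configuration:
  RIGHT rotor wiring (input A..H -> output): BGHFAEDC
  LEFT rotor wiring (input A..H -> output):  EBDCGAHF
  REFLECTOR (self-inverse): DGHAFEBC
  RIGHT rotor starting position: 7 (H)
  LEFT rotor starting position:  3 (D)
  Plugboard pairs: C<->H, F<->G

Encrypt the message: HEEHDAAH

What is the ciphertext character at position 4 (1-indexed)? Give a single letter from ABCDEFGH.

Char 1 ('H'): step: R->0, L->4 (L advanced); H->plug->C->R->H->L->G->refl->B->L'->D->R'->G->plug->F
Char 2 ('E'): step: R->1, L=4; E->plug->E->R->D->L->B->refl->G->L'->H->R'->D->plug->D
Char 3 ('E'): step: R->2, L=4; E->plug->E->R->B->L->E->refl->F->L'->F->R'->A->plug->A
Char 4 ('H'): step: R->3, L=4; H->plug->C->R->B->L->E->refl->F->L'->F->R'->B->plug->B

B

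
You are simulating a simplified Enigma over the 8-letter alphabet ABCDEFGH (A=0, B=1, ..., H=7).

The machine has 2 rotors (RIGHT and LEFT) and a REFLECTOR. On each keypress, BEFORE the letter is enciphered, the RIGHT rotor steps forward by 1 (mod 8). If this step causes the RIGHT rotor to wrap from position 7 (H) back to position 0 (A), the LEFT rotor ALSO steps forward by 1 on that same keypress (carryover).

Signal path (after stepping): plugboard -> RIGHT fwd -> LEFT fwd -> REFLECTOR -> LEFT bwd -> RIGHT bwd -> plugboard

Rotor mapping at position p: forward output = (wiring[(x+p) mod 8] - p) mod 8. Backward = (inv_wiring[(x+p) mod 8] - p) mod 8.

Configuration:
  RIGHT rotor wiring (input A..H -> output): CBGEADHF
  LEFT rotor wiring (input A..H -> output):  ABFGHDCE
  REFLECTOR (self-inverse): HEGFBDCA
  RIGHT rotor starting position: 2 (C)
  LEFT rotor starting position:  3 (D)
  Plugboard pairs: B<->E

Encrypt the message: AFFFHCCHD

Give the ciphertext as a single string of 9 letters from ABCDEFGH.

Answer: DHBEBDHEG

Derivation:
Char 1 ('A'): step: R->3, L=3; A->plug->A->R->B->L->E->refl->B->L'->E->R'->D->plug->D
Char 2 ('F'): step: R->4, L=3; F->plug->F->R->F->L->F->refl->D->L'->A->R'->H->plug->H
Char 3 ('F'): step: R->5, L=3; F->plug->F->R->B->L->E->refl->B->L'->E->R'->E->plug->B
Char 4 ('F'): step: R->6, L=3; F->plug->F->R->G->L->G->refl->C->L'->H->R'->B->plug->E
Char 5 ('H'): step: R->7, L=3; H->plug->H->R->A->L->D->refl->F->L'->F->R'->E->plug->B
Char 6 ('C'): step: R->0, L->4 (L advanced); C->plug->C->R->G->L->B->refl->E->L'->E->R'->D->plug->D
Char 7 ('C'): step: R->1, L=4; C->plug->C->R->D->L->A->refl->H->L'->B->R'->H->plug->H
Char 8 ('H'): step: R->2, L=4; H->plug->H->R->H->L->C->refl->G->L'->C->R'->B->plug->E
Char 9 ('D'): step: R->3, L=4; D->plug->D->R->E->L->E->refl->B->L'->G->R'->G->plug->G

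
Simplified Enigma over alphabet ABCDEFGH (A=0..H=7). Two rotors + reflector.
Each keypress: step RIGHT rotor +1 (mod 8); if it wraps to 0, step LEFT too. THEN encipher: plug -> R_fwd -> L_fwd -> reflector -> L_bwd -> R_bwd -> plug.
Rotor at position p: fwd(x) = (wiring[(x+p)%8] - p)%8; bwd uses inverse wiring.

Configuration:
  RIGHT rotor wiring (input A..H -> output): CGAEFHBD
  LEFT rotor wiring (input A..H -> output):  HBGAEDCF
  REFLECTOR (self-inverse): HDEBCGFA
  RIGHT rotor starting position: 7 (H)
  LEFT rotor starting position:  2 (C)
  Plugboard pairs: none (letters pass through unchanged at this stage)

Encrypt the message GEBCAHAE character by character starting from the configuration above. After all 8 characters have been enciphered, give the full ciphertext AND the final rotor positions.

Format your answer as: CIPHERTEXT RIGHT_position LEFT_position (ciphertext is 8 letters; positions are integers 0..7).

Char 1 ('G'): step: R->0, L->3 (L advanced); G->plug->G->R->B->L->B->refl->D->L'->H->R'->F->plug->F
Char 2 ('E'): step: R->1, L=3; E->plug->E->R->G->L->G->refl->F->L'->A->R'->F->plug->F
Char 3 ('B'): step: R->2, L=3; B->plug->B->R->C->L->A->refl->H->L'->D->R'->C->plug->C
Char 4 ('C'): step: R->3, L=3; C->plug->C->R->E->L->C->refl->E->L'->F->R'->H->plug->H
Char 5 ('A'): step: R->4, L=3; A->plug->A->R->B->L->B->refl->D->L'->H->R'->D->plug->D
Char 6 ('H'): step: R->5, L=3; H->plug->H->R->A->L->F->refl->G->L'->G->R'->C->plug->C
Char 7 ('A'): step: R->6, L=3; A->plug->A->R->D->L->H->refl->A->L'->C->R'->E->plug->E
Char 8 ('E'): step: R->7, L=3; E->plug->E->R->F->L->E->refl->C->L'->E->R'->A->plug->A
Final: ciphertext=FFCHDCEA, RIGHT=7, LEFT=3

Answer: FFCHDCEA 7 3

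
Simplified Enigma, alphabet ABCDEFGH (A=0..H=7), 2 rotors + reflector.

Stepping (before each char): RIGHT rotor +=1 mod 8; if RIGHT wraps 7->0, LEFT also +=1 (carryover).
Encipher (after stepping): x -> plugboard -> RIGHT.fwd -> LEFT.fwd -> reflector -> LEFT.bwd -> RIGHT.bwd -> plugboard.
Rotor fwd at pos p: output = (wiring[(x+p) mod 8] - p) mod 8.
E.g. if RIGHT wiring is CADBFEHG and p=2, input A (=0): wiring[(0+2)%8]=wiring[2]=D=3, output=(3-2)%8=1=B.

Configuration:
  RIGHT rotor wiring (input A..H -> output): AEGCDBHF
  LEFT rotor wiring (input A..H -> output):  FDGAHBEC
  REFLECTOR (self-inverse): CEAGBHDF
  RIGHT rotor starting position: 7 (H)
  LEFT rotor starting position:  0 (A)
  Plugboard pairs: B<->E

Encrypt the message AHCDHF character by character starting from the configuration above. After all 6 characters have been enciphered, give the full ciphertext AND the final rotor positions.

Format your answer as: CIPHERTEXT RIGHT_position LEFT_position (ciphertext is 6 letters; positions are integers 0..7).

Char 1 ('A'): step: R->0, L->1 (L advanced); A->plug->A->R->A->L->C->refl->A->L'->E->R'->B->plug->E
Char 2 ('H'): step: R->1, L=1; H->plug->H->R->H->L->E->refl->B->L'->G->R'->F->plug->F
Char 3 ('C'): step: R->2, L=1; C->plug->C->R->B->L->F->refl->H->L'->C->R'->H->plug->H
Char 4 ('D'): step: R->3, L=1; D->plug->D->R->E->L->A->refl->C->L'->A->R'->B->plug->E
Char 5 ('H'): step: R->4, L=1; H->plug->H->R->G->L->B->refl->E->L'->H->R'->A->plug->A
Char 6 ('F'): step: R->5, L=1; F->plug->F->R->B->L->F->refl->H->L'->C->R'->B->plug->E
Final: ciphertext=EFHEAE, RIGHT=5, LEFT=1

Answer: EFHEAE 5 1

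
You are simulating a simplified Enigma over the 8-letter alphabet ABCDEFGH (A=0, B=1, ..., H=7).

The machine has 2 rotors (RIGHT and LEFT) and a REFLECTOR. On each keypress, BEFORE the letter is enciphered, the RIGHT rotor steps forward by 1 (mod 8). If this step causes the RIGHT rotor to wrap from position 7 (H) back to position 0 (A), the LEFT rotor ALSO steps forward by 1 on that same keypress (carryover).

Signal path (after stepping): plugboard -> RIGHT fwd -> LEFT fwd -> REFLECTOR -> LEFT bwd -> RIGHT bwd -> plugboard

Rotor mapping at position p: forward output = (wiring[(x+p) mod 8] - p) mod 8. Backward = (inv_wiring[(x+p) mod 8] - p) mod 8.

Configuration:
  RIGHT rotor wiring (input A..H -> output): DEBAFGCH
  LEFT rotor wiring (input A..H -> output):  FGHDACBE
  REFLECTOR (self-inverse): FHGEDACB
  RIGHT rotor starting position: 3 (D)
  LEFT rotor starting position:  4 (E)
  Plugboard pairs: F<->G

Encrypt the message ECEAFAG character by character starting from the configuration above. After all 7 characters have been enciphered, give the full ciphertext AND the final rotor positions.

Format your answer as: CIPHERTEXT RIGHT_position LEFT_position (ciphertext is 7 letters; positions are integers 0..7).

Char 1 ('E'): step: R->4, L=4; E->plug->E->R->H->L->H->refl->B->L'->E->R'->H->plug->H
Char 2 ('C'): step: R->5, L=4; C->plug->C->R->C->L->F->refl->A->L'->D->R'->G->plug->F
Char 3 ('E'): step: R->6, L=4; E->plug->E->R->D->L->A->refl->F->L'->C->R'->F->plug->G
Char 4 ('A'): step: R->7, L=4; A->plug->A->R->A->L->E->refl->D->L'->G->R'->F->plug->G
Char 5 ('F'): step: R->0, L->5 (L advanced); F->plug->G->R->C->L->H->refl->B->L'->E->R'->B->plug->B
Char 6 ('A'): step: R->1, L=5; A->plug->A->R->D->L->A->refl->F->L'->A->R'->B->plug->B
Char 7 ('G'): step: R->2, L=5; G->plug->F->R->F->L->C->refl->G->L'->G->R'->B->plug->B
Final: ciphertext=HFGGBBB, RIGHT=2, LEFT=5

Answer: HFGGBBB 2 5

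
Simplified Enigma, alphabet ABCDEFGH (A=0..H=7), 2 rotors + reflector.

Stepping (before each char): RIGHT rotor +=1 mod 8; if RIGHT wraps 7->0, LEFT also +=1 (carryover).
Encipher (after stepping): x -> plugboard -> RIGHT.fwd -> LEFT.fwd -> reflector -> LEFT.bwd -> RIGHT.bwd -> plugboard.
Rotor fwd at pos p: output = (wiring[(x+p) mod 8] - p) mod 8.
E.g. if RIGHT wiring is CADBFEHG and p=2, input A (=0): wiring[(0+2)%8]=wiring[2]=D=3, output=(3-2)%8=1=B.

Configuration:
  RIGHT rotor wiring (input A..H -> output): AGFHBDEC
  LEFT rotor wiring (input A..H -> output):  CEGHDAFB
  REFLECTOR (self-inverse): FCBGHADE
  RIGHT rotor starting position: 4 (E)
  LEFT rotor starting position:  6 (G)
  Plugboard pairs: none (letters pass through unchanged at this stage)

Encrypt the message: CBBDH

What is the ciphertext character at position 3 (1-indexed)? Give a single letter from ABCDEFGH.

Char 1 ('C'): step: R->5, L=6; C->plug->C->R->F->L->B->refl->C->L'->H->R'->B->plug->B
Char 2 ('B'): step: R->6, L=6; B->plug->B->R->E->L->A->refl->F->L'->G->R'->A->plug->A
Char 3 ('B'): step: R->7, L=6; B->plug->B->R->B->L->D->refl->G->L'->D->R'->A->plug->A

A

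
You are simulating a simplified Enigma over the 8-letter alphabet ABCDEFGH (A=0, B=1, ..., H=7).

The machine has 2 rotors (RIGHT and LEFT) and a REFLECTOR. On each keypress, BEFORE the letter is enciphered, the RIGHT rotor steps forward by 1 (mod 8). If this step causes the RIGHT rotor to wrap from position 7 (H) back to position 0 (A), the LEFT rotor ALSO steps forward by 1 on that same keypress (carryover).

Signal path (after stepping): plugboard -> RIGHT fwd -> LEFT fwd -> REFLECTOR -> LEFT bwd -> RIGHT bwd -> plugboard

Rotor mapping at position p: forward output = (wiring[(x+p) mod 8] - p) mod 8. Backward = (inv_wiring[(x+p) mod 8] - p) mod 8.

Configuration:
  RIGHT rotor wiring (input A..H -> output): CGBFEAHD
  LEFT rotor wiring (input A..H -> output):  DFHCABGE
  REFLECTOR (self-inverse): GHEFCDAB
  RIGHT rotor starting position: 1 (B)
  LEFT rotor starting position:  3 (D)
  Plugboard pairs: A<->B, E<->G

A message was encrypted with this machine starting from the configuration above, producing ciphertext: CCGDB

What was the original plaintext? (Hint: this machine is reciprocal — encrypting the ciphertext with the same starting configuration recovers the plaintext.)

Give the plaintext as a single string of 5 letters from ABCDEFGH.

Answer: GBDAG

Derivation:
Char 1 ('C'): step: R->2, L=3; C->plug->C->R->C->L->G->refl->A->L'->F->R'->E->plug->G
Char 2 ('C'): step: R->3, L=3; C->plug->C->R->F->L->A->refl->G->L'->C->R'->A->plug->B
Char 3 ('G'): step: R->4, L=3; G->plug->E->R->G->L->C->refl->E->L'->H->R'->D->plug->D
Char 4 ('D'): step: R->5, L=3; D->plug->D->R->F->L->A->refl->G->L'->C->R'->B->plug->A
Char 5 ('B'): step: R->6, L=3; B->plug->A->R->B->L->F->refl->D->L'->D->R'->E->plug->G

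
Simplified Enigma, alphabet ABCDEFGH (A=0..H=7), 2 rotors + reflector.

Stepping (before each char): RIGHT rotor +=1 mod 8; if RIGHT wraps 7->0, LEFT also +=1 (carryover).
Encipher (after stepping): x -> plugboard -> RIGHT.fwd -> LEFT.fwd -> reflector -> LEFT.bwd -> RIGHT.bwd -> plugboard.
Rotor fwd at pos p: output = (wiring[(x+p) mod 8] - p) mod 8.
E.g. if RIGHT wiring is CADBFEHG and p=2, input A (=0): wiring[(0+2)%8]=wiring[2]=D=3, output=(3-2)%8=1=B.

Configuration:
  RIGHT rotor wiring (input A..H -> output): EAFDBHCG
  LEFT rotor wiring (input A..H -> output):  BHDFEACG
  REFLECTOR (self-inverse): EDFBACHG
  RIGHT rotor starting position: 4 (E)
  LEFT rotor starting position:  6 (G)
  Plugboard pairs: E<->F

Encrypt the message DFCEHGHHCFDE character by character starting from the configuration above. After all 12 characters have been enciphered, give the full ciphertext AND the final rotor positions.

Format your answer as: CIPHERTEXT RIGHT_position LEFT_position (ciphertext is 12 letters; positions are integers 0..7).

Char 1 ('D'): step: R->5, L=6; D->plug->D->R->H->L->C->refl->F->L'->E->R'->H->plug->H
Char 2 ('F'): step: R->6, L=6; F->plug->E->R->H->L->C->refl->F->L'->E->R'->A->plug->A
Char 3 ('C'): step: R->7, L=6; C->plug->C->R->B->L->A->refl->E->L'->A->R'->G->plug->G
Char 4 ('E'): step: R->0, L->7 (L advanced); E->plug->F->R->H->L->D->refl->B->L'->G->R'->H->plug->H
Char 5 ('H'): step: R->1, L=7; H->plug->H->R->D->L->E->refl->A->L'->C->R'->C->plug->C
Char 6 ('G'): step: R->2, L=7; G->plug->G->R->C->L->A->refl->E->L'->D->R'->A->plug->A
Char 7 ('H'): step: R->3, L=7; H->plug->H->R->C->L->A->refl->E->L'->D->R'->E->plug->F
Char 8 ('H'): step: R->4, L=7; H->plug->H->R->H->L->D->refl->B->L'->G->R'->C->plug->C
Char 9 ('C'): step: R->5, L=7; C->plug->C->R->B->L->C->refl->F->L'->F->R'->B->plug->B
Char 10 ('F'): step: R->6, L=7; F->plug->E->R->H->L->D->refl->B->L'->G->R'->C->plug->C
Char 11 ('D'): step: R->7, L=7; D->plug->D->R->G->L->B->refl->D->L'->H->R'->A->plug->A
Char 12 ('E'): step: R->0, L->0 (L advanced); E->plug->F->R->H->L->G->refl->H->L'->B->R'->E->plug->F
Final: ciphertext=HAGHCAFCBCAF, RIGHT=0, LEFT=0

Answer: HAGHCAFCBCAF 0 0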